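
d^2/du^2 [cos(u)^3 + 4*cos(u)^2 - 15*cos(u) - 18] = 57*cos(u)/4 - 8*cos(2*u) - 9*cos(3*u)/4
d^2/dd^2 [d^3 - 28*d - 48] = 6*d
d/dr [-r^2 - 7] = -2*r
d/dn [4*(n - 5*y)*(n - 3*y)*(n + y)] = 12*n^2 - 56*n*y + 28*y^2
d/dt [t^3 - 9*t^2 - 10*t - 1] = 3*t^2 - 18*t - 10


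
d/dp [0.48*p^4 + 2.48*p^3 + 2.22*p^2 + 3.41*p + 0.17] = 1.92*p^3 + 7.44*p^2 + 4.44*p + 3.41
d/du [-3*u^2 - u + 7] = -6*u - 1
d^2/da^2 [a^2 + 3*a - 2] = 2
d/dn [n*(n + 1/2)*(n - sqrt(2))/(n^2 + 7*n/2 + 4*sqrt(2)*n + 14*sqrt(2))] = (4*n^4 + 28*n^3 + 32*sqrt(2)*n^3 - 25*n^2 + 164*sqrt(2)*n^2 - 224*n + 56*sqrt(2)*n - 56)/(4*n^4 + 28*n^3 + 32*sqrt(2)*n^3 + 177*n^2 + 224*sqrt(2)*n^2 + 392*sqrt(2)*n + 896*n + 1568)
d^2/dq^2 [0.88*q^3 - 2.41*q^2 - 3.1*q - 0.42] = 5.28*q - 4.82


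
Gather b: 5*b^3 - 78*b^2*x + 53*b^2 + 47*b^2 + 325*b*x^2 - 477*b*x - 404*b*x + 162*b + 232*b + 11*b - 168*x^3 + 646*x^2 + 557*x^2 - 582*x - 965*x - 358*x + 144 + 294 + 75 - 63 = 5*b^3 + b^2*(100 - 78*x) + b*(325*x^2 - 881*x + 405) - 168*x^3 + 1203*x^2 - 1905*x + 450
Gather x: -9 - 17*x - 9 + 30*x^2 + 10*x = 30*x^2 - 7*x - 18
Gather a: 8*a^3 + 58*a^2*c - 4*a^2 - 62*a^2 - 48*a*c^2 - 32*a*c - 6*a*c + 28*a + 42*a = 8*a^3 + a^2*(58*c - 66) + a*(-48*c^2 - 38*c + 70)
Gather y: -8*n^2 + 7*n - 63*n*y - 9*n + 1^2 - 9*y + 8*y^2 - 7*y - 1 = -8*n^2 - 2*n + 8*y^2 + y*(-63*n - 16)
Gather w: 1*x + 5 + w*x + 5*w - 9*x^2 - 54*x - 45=w*(x + 5) - 9*x^2 - 53*x - 40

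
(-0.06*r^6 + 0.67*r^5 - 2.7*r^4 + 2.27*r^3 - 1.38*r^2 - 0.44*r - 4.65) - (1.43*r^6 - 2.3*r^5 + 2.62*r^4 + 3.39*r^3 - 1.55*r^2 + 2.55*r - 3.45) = -1.49*r^6 + 2.97*r^5 - 5.32*r^4 - 1.12*r^3 + 0.17*r^2 - 2.99*r - 1.2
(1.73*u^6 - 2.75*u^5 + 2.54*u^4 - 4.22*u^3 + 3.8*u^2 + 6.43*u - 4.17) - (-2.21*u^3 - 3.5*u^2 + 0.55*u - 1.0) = 1.73*u^6 - 2.75*u^5 + 2.54*u^4 - 2.01*u^3 + 7.3*u^2 + 5.88*u - 3.17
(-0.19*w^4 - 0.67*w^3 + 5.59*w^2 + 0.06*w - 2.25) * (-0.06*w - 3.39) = 0.0114*w^5 + 0.6843*w^4 + 1.9359*w^3 - 18.9537*w^2 - 0.0684*w + 7.6275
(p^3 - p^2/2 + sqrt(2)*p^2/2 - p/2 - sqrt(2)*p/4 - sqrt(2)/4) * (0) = 0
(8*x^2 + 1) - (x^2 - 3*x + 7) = 7*x^2 + 3*x - 6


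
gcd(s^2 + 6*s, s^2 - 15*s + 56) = 1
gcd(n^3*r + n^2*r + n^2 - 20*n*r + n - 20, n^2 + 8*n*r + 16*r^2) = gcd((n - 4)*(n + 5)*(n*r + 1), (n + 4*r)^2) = 1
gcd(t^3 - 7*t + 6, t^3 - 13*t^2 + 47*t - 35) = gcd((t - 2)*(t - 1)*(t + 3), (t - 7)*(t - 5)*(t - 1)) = t - 1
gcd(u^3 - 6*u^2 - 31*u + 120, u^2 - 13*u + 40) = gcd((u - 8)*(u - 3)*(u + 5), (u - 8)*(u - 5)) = u - 8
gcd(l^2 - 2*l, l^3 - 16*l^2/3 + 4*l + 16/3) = l - 2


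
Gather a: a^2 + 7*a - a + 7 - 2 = a^2 + 6*a + 5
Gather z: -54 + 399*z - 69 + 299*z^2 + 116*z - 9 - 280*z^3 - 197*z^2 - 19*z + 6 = -280*z^3 + 102*z^2 + 496*z - 126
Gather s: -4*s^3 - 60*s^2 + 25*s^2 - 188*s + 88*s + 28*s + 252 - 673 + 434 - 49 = -4*s^3 - 35*s^2 - 72*s - 36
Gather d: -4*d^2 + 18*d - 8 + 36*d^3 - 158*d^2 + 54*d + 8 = 36*d^3 - 162*d^2 + 72*d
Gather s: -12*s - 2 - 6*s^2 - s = -6*s^2 - 13*s - 2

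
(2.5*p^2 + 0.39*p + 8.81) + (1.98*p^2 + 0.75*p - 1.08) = 4.48*p^2 + 1.14*p + 7.73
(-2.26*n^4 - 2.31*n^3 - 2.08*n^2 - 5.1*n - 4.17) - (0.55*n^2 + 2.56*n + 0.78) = -2.26*n^4 - 2.31*n^3 - 2.63*n^2 - 7.66*n - 4.95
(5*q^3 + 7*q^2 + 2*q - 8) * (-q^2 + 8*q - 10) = -5*q^5 + 33*q^4 + 4*q^3 - 46*q^2 - 84*q + 80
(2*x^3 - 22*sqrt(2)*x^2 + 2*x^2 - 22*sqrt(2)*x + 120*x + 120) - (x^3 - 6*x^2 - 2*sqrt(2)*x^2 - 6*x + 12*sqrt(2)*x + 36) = x^3 - 20*sqrt(2)*x^2 + 8*x^2 - 34*sqrt(2)*x + 126*x + 84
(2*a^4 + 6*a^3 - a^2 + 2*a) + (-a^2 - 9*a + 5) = 2*a^4 + 6*a^3 - 2*a^2 - 7*a + 5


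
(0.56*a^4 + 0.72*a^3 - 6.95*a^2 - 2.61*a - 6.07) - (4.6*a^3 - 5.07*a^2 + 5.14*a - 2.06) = 0.56*a^4 - 3.88*a^3 - 1.88*a^2 - 7.75*a - 4.01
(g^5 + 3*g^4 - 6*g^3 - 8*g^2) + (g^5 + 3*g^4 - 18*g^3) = 2*g^5 + 6*g^4 - 24*g^3 - 8*g^2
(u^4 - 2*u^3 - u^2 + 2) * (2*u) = 2*u^5 - 4*u^4 - 2*u^3 + 4*u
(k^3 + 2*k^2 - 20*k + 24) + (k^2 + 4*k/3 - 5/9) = k^3 + 3*k^2 - 56*k/3 + 211/9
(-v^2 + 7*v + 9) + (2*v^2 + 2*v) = v^2 + 9*v + 9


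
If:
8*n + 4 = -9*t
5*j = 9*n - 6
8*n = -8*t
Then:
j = 6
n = 4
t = -4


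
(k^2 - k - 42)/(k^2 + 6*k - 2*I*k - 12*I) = (k - 7)/(k - 2*I)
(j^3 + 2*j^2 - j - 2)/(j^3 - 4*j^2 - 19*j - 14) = (j - 1)/(j - 7)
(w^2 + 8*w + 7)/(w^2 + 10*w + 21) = (w + 1)/(w + 3)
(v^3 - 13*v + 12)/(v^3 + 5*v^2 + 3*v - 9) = (v^2 + v - 12)/(v^2 + 6*v + 9)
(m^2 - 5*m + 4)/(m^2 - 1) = (m - 4)/(m + 1)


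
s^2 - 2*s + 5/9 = (s - 5/3)*(s - 1/3)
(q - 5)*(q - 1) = q^2 - 6*q + 5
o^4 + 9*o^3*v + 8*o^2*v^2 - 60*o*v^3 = o*(o - 2*v)*(o + 5*v)*(o + 6*v)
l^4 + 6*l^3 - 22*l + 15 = (l - 1)^2*(l + 3)*(l + 5)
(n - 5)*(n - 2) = n^2 - 7*n + 10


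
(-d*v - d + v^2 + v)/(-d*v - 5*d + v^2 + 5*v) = (v + 1)/(v + 5)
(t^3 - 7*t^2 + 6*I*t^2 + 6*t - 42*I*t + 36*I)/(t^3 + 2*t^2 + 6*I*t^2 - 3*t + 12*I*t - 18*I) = (t - 6)/(t + 3)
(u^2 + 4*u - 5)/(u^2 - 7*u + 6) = (u + 5)/(u - 6)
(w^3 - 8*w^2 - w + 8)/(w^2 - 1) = w - 8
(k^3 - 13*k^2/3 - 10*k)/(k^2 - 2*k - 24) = k*(3*k + 5)/(3*(k + 4))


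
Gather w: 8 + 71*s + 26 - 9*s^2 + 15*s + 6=-9*s^2 + 86*s + 40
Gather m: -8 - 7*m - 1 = -7*m - 9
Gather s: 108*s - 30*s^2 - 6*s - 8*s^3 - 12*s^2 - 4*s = -8*s^3 - 42*s^2 + 98*s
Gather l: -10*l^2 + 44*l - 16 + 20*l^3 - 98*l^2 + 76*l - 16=20*l^3 - 108*l^2 + 120*l - 32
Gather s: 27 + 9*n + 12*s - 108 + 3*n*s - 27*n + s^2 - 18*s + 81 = -18*n + s^2 + s*(3*n - 6)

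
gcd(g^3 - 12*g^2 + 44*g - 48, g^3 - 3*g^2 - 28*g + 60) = g^2 - 8*g + 12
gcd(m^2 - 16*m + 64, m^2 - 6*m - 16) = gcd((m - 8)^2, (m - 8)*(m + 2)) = m - 8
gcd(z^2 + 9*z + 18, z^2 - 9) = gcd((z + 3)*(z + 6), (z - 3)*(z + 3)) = z + 3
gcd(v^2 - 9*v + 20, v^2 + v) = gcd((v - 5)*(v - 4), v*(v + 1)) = 1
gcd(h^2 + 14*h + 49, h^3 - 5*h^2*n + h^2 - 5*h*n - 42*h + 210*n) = h + 7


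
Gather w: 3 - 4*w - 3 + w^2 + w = w^2 - 3*w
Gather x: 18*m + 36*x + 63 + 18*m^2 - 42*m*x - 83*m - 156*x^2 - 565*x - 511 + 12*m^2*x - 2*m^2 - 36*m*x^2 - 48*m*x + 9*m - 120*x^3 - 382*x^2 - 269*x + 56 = 16*m^2 - 56*m - 120*x^3 + x^2*(-36*m - 538) + x*(12*m^2 - 90*m - 798) - 392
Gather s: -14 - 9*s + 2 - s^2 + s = -s^2 - 8*s - 12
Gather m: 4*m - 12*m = -8*m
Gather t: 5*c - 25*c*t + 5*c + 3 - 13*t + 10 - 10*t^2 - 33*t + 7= 10*c - 10*t^2 + t*(-25*c - 46) + 20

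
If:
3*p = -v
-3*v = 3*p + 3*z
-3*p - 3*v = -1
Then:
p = -1/6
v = 1/2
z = -1/3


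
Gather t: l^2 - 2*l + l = l^2 - l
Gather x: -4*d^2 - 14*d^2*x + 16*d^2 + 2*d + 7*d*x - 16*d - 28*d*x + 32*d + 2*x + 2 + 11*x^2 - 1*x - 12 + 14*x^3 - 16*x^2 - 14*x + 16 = 12*d^2 + 18*d + 14*x^3 - 5*x^2 + x*(-14*d^2 - 21*d - 13) + 6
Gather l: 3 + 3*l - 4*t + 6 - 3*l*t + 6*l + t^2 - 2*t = l*(9 - 3*t) + t^2 - 6*t + 9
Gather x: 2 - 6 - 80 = -84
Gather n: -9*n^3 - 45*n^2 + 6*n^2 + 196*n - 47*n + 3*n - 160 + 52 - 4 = -9*n^3 - 39*n^2 + 152*n - 112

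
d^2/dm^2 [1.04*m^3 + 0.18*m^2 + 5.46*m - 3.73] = 6.24*m + 0.36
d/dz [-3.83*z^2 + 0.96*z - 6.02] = 0.96 - 7.66*z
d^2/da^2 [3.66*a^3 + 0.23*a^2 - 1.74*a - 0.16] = 21.96*a + 0.46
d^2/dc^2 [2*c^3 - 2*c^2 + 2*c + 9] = 12*c - 4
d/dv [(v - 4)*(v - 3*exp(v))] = v - (v - 4)*(3*exp(v) - 1) - 3*exp(v)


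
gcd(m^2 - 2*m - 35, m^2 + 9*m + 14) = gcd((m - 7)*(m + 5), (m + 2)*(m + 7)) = 1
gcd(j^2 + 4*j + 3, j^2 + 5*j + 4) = j + 1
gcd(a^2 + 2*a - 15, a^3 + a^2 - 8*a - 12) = a - 3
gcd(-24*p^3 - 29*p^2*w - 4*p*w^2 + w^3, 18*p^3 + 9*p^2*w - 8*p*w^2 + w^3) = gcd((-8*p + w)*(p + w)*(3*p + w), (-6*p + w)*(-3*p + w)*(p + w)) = p + w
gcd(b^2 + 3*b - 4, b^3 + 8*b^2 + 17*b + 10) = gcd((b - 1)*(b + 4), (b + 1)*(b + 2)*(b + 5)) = 1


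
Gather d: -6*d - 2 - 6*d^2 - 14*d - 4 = -6*d^2 - 20*d - 6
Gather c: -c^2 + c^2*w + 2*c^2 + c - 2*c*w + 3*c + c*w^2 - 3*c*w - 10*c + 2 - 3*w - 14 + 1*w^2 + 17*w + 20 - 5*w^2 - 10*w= c^2*(w + 1) + c*(w^2 - 5*w - 6) - 4*w^2 + 4*w + 8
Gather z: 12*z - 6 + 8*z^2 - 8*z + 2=8*z^2 + 4*z - 4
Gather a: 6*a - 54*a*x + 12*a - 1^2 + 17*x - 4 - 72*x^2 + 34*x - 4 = a*(18 - 54*x) - 72*x^2 + 51*x - 9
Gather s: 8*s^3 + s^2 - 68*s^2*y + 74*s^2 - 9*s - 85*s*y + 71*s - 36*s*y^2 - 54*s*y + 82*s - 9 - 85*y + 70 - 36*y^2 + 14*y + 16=8*s^3 + s^2*(75 - 68*y) + s*(-36*y^2 - 139*y + 144) - 36*y^2 - 71*y + 77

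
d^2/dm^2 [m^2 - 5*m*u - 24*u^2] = 2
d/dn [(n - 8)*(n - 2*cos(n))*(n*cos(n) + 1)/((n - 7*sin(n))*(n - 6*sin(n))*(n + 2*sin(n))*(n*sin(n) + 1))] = ((8 - n)*(n - 7*sin(n))*(n - 6*sin(n))*(n + 2*sin(n))*(n - 2*cos(n))*(n*cos(n) + 1)*(n*cos(n) + sin(n)) + (8 - n)*(n - 7*sin(n))*(n - 6*sin(n))*(n - 2*cos(n))*(n*sin(n) + 1)*(n*cos(n) + 1)*(2*cos(n) + 1) + (n - 8)*(n - 7*sin(n))*(n + 2*sin(n))*(n - 2*cos(n))*(n*sin(n) + 1)*(n*cos(n) + 1)*(6*cos(n) - 1) + (n - 8)*(n - 6*sin(n))*(n + 2*sin(n))*(n - 2*cos(n))*(n*sin(n) + 1)*(n*cos(n) + 1)*(7*cos(n) - 1) + (n - 7*sin(n))*(n - 6*sin(n))*(n + 2*sin(n))*(n*sin(n) + 1)*((8 - n)*(n - 2*cos(n))*(n*sin(n) - cos(n)) + (n - 8)*(n*cos(n) + 1)*(2*sin(n) + 1) + (n - 2*cos(n))*(n*cos(n) + 1)))/((n - 7*sin(n))^2*(n - 6*sin(n))^2*(n + 2*sin(n))^2*(n*sin(n) + 1)^2)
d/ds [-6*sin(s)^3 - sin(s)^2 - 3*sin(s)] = (-2*sin(s) + 9*cos(2*s) - 12)*cos(s)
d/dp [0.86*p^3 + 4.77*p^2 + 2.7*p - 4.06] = 2.58*p^2 + 9.54*p + 2.7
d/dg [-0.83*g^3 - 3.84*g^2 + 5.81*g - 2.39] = -2.49*g^2 - 7.68*g + 5.81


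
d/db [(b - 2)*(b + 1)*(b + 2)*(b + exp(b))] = b^3*exp(b) + 4*b^3 + 4*b^2*exp(b) + 3*b^2 - 2*b*exp(b) - 8*b - 8*exp(b) - 4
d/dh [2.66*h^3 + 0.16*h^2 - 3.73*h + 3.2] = 7.98*h^2 + 0.32*h - 3.73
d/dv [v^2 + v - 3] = 2*v + 1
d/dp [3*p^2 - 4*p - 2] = 6*p - 4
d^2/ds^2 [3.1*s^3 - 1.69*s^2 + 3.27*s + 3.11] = 18.6*s - 3.38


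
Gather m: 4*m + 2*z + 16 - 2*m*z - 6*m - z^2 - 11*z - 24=m*(-2*z - 2) - z^2 - 9*z - 8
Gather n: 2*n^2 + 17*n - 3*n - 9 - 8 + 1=2*n^2 + 14*n - 16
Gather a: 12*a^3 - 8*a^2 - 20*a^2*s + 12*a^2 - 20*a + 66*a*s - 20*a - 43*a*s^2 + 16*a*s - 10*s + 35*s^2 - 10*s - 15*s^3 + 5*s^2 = 12*a^3 + a^2*(4 - 20*s) + a*(-43*s^2 + 82*s - 40) - 15*s^3 + 40*s^2 - 20*s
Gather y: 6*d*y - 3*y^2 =6*d*y - 3*y^2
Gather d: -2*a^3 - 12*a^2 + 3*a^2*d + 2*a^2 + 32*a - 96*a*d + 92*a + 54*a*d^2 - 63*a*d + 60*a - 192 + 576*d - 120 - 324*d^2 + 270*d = -2*a^3 - 10*a^2 + 184*a + d^2*(54*a - 324) + d*(3*a^2 - 159*a + 846) - 312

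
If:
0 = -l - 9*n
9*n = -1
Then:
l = 1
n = -1/9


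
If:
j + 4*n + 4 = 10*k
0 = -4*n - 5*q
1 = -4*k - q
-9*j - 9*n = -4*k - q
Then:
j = 113/18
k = -55/36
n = -115/18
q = 46/9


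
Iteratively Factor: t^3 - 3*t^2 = (t)*(t^2 - 3*t) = t^2*(t - 3)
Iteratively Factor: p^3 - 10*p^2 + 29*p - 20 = (p - 5)*(p^2 - 5*p + 4) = (p - 5)*(p - 1)*(p - 4)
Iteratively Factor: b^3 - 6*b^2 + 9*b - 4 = (b - 1)*(b^2 - 5*b + 4) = (b - 1)^2*(b - 4)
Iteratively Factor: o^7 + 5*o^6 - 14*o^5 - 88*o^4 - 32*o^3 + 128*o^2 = (o - 4)*(o^6 + 9*o^5 + 22*o^4 - 32*o^2) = o*(o - 4)*(o^5 + 9*o^4 + 22*o^3 - 32*o) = o*(o - 4)*(o + 4)*(o^4 + 5*o^3 + 2*o^2 - 8*o) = o*(o - 4)*(o + 2)*(o + 4)*(o^3 + 3*o^2 - 4*o) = o^2*(o - 4)*(o + 2)*(o + 4)*(o^2 + 3*o - 4) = o^2*(o - 4)*(o + 2)*(o + 4)^2*(o - 1)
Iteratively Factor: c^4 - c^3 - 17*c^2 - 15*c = (c - 5)*(c^3 + 4*c^2 + 3*c) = c*(c - 5)*(c^2 + 4*c + 3) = c*(c - 5)*(c + 3)*(c + 1)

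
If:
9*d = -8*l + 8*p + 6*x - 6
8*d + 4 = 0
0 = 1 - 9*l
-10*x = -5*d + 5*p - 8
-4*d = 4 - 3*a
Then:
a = 2/3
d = -1/2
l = 1/9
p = -41/225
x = 577/900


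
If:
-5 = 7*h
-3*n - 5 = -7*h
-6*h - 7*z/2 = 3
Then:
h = -5/7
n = -10/3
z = 18/49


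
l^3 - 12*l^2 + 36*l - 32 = (l - 8)*(l - 2)^2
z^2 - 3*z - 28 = (z - 7)*(z + 4)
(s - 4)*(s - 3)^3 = s^4 - 13*s^3 + 63*s^2 - 135*s + 108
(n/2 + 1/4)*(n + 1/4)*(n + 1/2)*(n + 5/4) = n^4/2 + 5*n^3/4 + 33*n^2/32 + 11*n/32 + 5/128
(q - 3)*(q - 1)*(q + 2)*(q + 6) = q^4 + 4*q^3 - 17*q^2 - 24*q + 36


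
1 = 1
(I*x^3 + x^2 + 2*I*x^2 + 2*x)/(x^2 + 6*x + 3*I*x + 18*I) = x*(I*x^2 + x*(1 + 2*I) + 2)/(x^2 + 3*x*(2 + I) + 18*I)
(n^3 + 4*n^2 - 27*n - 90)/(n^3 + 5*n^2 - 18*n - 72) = (n - 5)/(n - 4)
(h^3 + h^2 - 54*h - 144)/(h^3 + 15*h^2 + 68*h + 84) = (h^2 - 5*h - 24)/(h^2 + 9*h + 14)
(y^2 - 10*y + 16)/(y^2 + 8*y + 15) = (y^2 - 10*y + 16)/(y^2 + 8*y + 15)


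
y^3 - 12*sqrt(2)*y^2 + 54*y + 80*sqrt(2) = (y - 8*sqrt(2))*(y - 5*sqrt(2))*(y + sqrt(2))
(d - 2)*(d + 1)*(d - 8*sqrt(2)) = d^3 - 8*sqrt(2)*d^2 - d^2 - 2*d + 8*sqrt(2)*d + 16*sqrt(2)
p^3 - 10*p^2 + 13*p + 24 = (p - 8)*(p - 3)*(p + 1)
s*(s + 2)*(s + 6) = s^3 + 8*s^2 + 12*s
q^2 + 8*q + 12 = (q + 2)*(q + 6)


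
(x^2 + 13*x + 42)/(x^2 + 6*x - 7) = (x + 6)/(x - 1)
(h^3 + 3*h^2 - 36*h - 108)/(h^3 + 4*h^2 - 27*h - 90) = (h - 6)/(h - 5)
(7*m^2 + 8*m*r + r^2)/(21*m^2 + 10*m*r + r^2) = (m + r)/(3*m + r)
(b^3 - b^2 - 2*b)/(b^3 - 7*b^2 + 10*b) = (b + 1)/(b - 5)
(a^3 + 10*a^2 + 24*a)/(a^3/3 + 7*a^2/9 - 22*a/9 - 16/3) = 9*a*(a^2 + 10*a + 24)/(3*a^3 + 7*a^2 - 22*a - 48)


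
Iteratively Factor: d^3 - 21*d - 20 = (d + 4)*(d^2 - 4*d - 5) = (d - 5)*(d + 4)*(d + 1)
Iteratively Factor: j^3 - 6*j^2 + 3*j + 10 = (j - 5)*(j^2 - j - 2) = (j - 5)*(j + 1)*(j - 2)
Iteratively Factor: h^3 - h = (h)*(h^2 - 1) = h*(h - 1)*(h + 1)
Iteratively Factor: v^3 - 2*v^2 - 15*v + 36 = (v + 4)*(v^2 - 6*v + 9) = (v - 3)*(v + 4)*(v - 3)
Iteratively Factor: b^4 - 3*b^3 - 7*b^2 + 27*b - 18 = (b - 1)*(b^3 - 2*b^2 - 9*b + 18) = (b - 1)*(b + 3)*(b^2 - 5*b + 6) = (b - 3)*(b - 1)*(b + 3)*(b - 2)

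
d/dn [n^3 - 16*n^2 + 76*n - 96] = 3*n^2 - 32*n + 76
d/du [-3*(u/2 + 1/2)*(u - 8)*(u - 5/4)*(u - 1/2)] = -6*u^3 + 315*u^2/8 - 117*u/8 - 231/16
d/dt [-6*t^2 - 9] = -12*t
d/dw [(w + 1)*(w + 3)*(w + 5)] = 3*w^2 + 18*w + 23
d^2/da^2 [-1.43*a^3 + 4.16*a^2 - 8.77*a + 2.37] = 8.32 - 8.58*a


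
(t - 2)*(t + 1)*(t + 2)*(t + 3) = t^4 + 4*t^3 - t^2 - 16*t - 12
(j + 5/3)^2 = j^2 + 10*j/3 + 25/9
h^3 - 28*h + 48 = (h - 4)*(h - 2)*(h + 6)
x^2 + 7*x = x*(x + 7)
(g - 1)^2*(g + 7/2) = g^3 + 3*g^2/2 - 6*g + 7/2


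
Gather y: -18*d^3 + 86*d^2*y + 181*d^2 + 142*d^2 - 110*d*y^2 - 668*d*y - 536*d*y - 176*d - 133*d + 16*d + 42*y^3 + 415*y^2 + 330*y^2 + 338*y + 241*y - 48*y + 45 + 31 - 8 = -18*d^3 + 323*d^2 - 293*d + 42*y^3 + y^2*(745 - 110*d) + y*(86*d^2 - 1204*d + 531) + 68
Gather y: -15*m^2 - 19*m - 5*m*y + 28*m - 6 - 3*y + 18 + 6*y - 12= -15*m^2 + 9*m + y*(3 - 5*m)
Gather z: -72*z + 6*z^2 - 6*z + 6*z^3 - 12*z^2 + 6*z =6*z^3 - 6*z^2 - 72*z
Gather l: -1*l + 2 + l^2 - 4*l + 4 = l^2 - 5*l + 6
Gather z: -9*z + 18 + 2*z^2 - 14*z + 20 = 2*z^2 - 23*z + 38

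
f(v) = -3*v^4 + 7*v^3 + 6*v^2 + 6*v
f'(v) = -12*v^3 + 21*v^2 + 12*v + 6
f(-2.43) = -184.20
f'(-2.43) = 273.03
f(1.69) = 36.59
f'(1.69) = 28.34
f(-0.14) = -0.74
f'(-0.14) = 4.76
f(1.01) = 16.27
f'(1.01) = 27.18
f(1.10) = 18.78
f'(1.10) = 28.64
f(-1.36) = -24.93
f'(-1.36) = 58.71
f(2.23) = 46.66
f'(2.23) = 4.12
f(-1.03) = -10.84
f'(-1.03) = 29.03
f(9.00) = -14040.00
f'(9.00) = -6933.00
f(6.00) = -2124.00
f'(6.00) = -1758.00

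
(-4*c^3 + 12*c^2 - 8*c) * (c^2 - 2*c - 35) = -4*c^5 + 20*c^4 + 108*c^3 - 404*c^2 + 280*c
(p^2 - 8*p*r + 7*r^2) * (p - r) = p^3 - 9*p^2*r + 15*p*r^2 - 7*r^3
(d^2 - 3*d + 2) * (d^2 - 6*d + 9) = d^4 - 9*d^3 + 29*d^2 - 39*d + 18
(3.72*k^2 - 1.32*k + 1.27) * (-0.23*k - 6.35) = -0.8556*k^3 - 23.3184*k^2 + 8.0899*k - 8.0645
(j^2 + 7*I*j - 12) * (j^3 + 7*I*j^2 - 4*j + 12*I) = j^5 + 14*I*j^4 - 65*j^3 - 100*I*j^2 - 36*j - 144*I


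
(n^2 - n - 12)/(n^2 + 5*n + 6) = (n - 4)/(n + 2)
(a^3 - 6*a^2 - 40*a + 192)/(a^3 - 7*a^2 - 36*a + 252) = (a^2 - 12*a + 32)/(a^2 - 13*a + 42)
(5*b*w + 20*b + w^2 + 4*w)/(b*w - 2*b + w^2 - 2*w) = (5*b*w + 20*b + w^2 + 4*w)/(b*w - 2*b + w^2 - 2*w)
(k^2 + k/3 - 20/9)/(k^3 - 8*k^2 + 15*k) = (k^2 + k/3 - 20/9)/(k*(k^2 - 8*k + 15))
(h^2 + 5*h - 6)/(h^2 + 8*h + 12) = (h - 1)/(h + 2)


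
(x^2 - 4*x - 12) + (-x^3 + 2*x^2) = -x^3 + 3*x^2 - 4*x - 12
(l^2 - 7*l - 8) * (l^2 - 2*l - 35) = l^4 - 9*l^3 - 29*l^2 + 261*l + 280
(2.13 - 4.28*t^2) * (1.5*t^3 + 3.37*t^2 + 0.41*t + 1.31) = -6.42*t^5 - 14.4236*t^4 + 1.4402*t^3 + 1.5713*t^2 + 0.8733*t + 2.7903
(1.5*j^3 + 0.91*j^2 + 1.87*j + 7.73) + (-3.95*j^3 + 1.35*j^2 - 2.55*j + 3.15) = -2.45*j^3 + 2.26*j^2 - 0.68*j + 10.88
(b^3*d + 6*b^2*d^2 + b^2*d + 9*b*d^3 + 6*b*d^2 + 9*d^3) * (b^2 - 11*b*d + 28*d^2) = b^5*d - 5*b^4*d^2 + b^4*d - 29*b^3*d^3 - 5*b^3*d^2 + 69*b^2*d^4 - 29*b^2*d^3 + 252*b*d^5 + 69*b*d^4 + 252*d^5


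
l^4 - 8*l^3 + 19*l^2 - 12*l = l*(l - 4)*(l - 3)*(l - 1)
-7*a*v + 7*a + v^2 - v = (-7*a + v)*(v - 1)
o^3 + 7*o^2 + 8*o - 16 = (o - 1)*(o + 4)^2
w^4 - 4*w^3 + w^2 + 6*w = w*(w - 3)*(w - 2)*(w + 1)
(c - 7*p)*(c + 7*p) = c^2 - 49*p^2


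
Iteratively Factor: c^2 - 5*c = (c - 5)*(c)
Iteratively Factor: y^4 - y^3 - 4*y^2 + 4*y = (y + 2)*(y^3 - 3*y^2 + 2*y) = (y - 2)*(y + 2)*(y^2 - y) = (y - 2)*(y - 1)*(y + 2)*(y)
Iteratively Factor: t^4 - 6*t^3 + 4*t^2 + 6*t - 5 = (t - 1)*(t^3 - 5*t^2 - t + 5) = (t - 1)^2*(t^2 - 4*t - 5) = (t - 5)*(t - 1)^2*(t + 1)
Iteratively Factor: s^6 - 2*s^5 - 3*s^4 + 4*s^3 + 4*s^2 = (s + 1)*(s^5 - 3*s^4 + 4*s^2) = s*(s + 1)*(s^4 - 3*s^3 + 4*s) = s*(s - 2)*(s + 1)*(s^3 - s^2 - 2*s) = s^2*(s - 2)*(s + 1)*(s^2 - s - 2) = s^2*(s - 2)^2*(s + 1)*(s + 1)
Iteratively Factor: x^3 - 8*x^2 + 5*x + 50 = (x + 2)*(x^2 - 10*x + 25) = (x - 5)*(x + 2)*(x - 5)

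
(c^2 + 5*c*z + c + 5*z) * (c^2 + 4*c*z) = c^4 + 9*c^3*z + c^3 + 20*c^2*z^2 + 9*c^2*z + 20*c*z^2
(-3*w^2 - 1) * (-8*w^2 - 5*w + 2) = 24*w^4 + 15*w^3 + 2*w^2 + 5*w - 2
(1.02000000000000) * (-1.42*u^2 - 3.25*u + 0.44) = -1.4484*u^2 - 3.315*u + 0.4488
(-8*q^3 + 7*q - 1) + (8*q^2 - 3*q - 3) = -8*q^3 + 8*q^2 + 4*q - 4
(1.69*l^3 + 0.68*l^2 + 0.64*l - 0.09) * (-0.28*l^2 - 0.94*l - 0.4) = -0.4732*l^5 - 1.779*l^4 - 1.4944*l^3 - 0.8484*l^2 - 0.1714*l + 0.036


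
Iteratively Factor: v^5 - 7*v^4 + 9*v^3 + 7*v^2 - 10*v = (v - 2)*(v^4 - 5*v^3 - v^2 + 5*v) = v*(v - 2)*(v^3 - 5*v^2 - v + 5) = v*(v - 5)*(v - 2)*(v^2 - 1) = v*(v - 5)*(v - 2)*(v - 1)*(v + 1)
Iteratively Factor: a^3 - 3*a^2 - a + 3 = (a - 3)*(a^2 - 1) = (a - 3)*(a - 1)*(a + 1)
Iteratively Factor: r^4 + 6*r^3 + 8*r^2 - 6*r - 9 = (r + 1)*(r^3 + 5*r^2 + 3*r - 9) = (r - 1)*(r + 1)*(r^2 + 6*r + 9) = (r - 1)*(r + 1)*(r + 3)*(r + 3)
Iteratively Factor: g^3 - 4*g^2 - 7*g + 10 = (g + 2)*(g^2 - 6*g + 5) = (g - 5)*(g + 2)*(g - 1)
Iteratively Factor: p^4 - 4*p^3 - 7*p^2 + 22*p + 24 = (p + 1)*(p^3 - 5*p^2 - 2*p + 24) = (p - 4)*(p + 1)*(p^2 - p - 6) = (p - 4)*(p - 3)*(p + 1)*(p + 2)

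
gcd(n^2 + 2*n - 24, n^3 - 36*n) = n + 6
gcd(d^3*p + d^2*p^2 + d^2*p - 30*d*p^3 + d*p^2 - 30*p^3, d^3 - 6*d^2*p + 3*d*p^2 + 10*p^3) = -d + 5*p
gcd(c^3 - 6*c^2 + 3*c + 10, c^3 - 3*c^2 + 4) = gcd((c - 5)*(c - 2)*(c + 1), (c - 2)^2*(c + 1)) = c^2 - c - 2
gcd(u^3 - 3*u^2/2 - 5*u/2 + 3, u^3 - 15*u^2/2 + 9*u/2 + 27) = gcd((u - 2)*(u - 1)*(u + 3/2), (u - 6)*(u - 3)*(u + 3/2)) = u + 3/2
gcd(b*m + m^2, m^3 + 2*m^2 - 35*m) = m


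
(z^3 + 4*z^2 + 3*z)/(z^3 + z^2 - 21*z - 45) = z*(z + 1)/(z^2 - 2*z - 15)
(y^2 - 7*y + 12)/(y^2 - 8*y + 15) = (y - 4)/(y - 5)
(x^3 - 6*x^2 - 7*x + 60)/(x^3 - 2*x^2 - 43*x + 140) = (x + 3)/(x + 7)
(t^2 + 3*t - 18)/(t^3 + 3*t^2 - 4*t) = (t^2 + 3*t - 18)/(t*(t^2 + 3*t - 4))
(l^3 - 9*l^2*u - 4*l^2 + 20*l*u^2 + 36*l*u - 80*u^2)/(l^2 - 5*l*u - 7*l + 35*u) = (l^2 - 4*l*u - 4*l + 16*u)/(l - 7)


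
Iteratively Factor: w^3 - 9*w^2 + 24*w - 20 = (w - 5)*(w^2 - 4*w + 4) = (w - 5)*(w - 2)*(w - 2)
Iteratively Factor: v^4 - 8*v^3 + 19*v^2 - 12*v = (v - 3)*(v^3 - 5*v^2 + 4*v) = (v - 4)*(v - 3)*(v^2 - v) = (v - 4)*(v - 3)*(v - 1)*(v)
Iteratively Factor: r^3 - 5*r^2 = (r)*(r^2 - 5*r) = r*(r - 5)*(r)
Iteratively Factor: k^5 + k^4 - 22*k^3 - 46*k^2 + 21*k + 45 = (k + 1)*(k^4 - 22*k^2 - 24*k + 45) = (k + 1)*(k + 3)*(k^3 - 3*k^2 - 13*k + 15) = (k - 5)*(k + 1)*(k + 3)*(k^2 + 2*k - 3) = (k - 5)*(k + 1)*(k + 3)^2*(k - 1)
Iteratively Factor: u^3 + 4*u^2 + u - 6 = (u + 2)*(u^2 + 2*u - 3) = (u - 1)*(u + 2)*(u + 3)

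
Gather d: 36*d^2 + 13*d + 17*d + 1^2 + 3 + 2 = 36*d^2 + 30*d + 6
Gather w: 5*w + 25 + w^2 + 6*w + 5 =w^2 + 11*w + 30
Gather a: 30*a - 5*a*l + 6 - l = a*(30 - 5*l) - l + 6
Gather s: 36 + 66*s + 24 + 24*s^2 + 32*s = 24*s^2 + 98*s + 60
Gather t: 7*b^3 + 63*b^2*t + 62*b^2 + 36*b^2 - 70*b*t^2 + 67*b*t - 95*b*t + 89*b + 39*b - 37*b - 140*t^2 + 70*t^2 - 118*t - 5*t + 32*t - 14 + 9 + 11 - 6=7*b^3 + 98*b^2 + 91*b + t^2*(-70*b - 70) + t*(63*b^2 - 28*b - 91)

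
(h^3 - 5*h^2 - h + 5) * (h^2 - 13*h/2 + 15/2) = h^5 - 23*h^4/2 + 39*h^3 - 26*h^2 - 40*h + 75/2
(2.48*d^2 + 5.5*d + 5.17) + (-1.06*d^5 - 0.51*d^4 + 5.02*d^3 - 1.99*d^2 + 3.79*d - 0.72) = -1.06*d^5 - 0.51*d^4 + 5.02*d^3 + 0.49*d^2 + 9.29*d + 4.45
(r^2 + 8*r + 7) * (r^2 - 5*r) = r^4 + 3*r^3 - 33*r^2 - 35*r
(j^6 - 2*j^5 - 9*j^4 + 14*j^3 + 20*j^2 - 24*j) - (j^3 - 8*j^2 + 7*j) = j^6 - 2*j^5 - 9*j^4 + 13*j^3 + 28*j^2 - 31*j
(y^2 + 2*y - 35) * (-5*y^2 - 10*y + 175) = -5*y^4 - 20*y^3 + 330*y^2 + 700*y - 6125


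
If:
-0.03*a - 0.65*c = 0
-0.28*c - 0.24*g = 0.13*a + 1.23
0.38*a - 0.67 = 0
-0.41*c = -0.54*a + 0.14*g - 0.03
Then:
No Solution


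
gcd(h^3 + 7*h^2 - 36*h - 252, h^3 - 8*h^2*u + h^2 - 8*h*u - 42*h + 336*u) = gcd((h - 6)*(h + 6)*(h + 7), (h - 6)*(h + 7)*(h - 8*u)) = h^2 + h - 42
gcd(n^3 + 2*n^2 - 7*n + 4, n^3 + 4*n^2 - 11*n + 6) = n^2 - 2*n + 1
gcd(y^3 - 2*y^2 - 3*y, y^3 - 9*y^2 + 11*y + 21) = y^2 - 2*y - 3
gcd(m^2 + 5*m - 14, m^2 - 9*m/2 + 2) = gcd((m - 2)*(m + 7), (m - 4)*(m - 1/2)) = 1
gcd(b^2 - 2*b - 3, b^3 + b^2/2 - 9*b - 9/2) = b - 3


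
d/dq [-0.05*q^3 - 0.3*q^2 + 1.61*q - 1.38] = -0.15*q^2 - 0.6*q + 1.61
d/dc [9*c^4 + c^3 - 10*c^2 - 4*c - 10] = 36*c^3 + 3*c^2 - 20*c - 4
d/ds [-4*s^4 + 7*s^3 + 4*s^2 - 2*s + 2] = -16*s^3 + 21*s^2 + 8*s - 2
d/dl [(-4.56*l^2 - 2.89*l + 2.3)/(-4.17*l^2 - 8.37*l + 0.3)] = (26.1159*l^2 + 16.446*l + 18.384)/(17.3889*l^4 + 69.8058*l^3 + 67.5549*l^2 - 5.022*l + 0.09)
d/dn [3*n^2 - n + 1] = 6*n - 1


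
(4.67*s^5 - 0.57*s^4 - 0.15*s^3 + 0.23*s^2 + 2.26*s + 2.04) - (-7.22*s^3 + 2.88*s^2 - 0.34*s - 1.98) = 4.67*s^5 - 0.57*s^4 + 7.07*s^3 - 2.65*s^2 + 2.6*s + 4.02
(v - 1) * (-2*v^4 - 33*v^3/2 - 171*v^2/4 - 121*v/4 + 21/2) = -2*v^5 - 29*v^4/2 - 105*v^3/4 + 25*v^2/2 + 163*v/4 - 21/2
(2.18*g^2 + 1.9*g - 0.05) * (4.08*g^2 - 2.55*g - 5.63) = 8.8944*g^4 + 2.193*g^3 - 17.3224*g^2 - 10.5695*g + 0.2815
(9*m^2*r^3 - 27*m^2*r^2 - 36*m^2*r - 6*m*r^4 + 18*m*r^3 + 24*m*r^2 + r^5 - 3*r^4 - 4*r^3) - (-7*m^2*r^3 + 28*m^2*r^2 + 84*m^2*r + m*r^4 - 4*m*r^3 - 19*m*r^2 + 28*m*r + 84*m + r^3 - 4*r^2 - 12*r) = 16*m^2*r^3 - 55*m^2*r^2 - 120*m^2*r - 7*m*r^4 + 22*m*r^3 + 43*m*r^2 - 28*m*r - 84*m + r^5 - 3*r^4 - 5*r^3 + 4*r^2 + 12*r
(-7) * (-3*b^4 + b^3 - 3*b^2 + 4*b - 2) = 21*b^4 - 7*b^3 + 21*b^2 - 28*b + 14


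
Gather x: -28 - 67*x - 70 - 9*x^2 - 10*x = -9*x^2 - 77*x - 98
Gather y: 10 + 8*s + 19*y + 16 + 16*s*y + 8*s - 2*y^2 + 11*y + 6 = 16*s - 2*y^2 + y*(16*s + 30) + 32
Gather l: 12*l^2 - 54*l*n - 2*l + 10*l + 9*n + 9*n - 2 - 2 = 12*l^2 + l*(8 - 54*n) + 18*n - 4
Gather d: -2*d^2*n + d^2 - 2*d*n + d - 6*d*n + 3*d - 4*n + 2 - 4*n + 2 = d^2*(1 - 2*n) + d*(4 - 8*n) - 8*n + 4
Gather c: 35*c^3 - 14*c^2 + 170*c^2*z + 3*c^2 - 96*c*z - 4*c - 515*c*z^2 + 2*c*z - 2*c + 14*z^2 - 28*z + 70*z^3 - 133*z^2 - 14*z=35*c^3 + c^2*(170*z - 11) + c*(-515*z^2 - 94*z - 6) + 70*z^3 - 119*z^2 - 42*z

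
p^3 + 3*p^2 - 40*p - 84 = (p - 6)*(p + 2)*(p + 7)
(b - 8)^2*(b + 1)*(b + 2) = b^4 - 13*b^3 + 18*b^2 + 160*b + 128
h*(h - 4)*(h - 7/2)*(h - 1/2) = h^4 - 8*h^3 + 71*h^2/4 - 7*h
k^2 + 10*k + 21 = (k + 3)*(k + 7)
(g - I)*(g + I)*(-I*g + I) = -I*g^3 + I*g^2 - I*g + I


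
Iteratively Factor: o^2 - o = (o)*(o - 1)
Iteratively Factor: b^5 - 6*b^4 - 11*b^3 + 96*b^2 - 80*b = (b - 1)*(b^4 - 5*b^3 - 16*b^2 + 80*b) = (b - 5)*(b - 1)*(b^3 - 16*b) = (b - 5)*(b - 4)*(b - 1)*(b^2 + 4*b) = b*(b - 5)*(b - 4)*(b - 1)*(b + 4)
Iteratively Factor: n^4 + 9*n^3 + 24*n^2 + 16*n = (n + 4)*(n^3 + 5*n^2 + 4*n) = (n + 4)^2*(n^2 + n) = n*(n + 4)^2*(n + 1)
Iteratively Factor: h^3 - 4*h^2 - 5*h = (h - 5)*(h^2 + h) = (h - 5)*(h + 1)*(h)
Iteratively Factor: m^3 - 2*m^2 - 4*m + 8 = (m + 2)*(m^2 - 4*m + 4) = (m - 2)*(m + 2)*(m - 2)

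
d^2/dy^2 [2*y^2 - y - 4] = 4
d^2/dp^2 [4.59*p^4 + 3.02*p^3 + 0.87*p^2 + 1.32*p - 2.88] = 55.08*p^2 + 18.12*p + 1.74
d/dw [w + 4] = 1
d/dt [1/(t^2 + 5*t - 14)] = (-2*t - 5)/(t^2 + 5*t - 14)^2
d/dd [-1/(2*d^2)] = d^(-3)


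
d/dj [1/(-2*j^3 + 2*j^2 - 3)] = 2*j*(3*j - 2)/(2*j^3 - 2*j^2 + 3)^2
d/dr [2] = 0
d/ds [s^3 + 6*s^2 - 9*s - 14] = 3*s^2 + 12*s - 9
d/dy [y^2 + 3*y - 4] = 2*y + 3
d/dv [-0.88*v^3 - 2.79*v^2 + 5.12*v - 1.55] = -2.64*v^2 - 5.58*v + 5.12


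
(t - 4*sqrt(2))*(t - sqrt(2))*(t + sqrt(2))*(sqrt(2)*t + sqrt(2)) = sqrt(2)*t^4 - 8*t^3 + sqrt(2)*t^3 - 8*t^2 - 2*sqrt(2)*t^2 - 2*sqrt(2)*t + 16*t + 16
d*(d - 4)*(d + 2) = d^3 - 2*d^2 - 8*d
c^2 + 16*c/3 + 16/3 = (c + 4/3)*(c + 4)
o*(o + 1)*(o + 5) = o^3 + 6*o^2 + 5*o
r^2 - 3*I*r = r*(r - 3*I)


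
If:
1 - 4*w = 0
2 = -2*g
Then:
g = -1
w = 1/4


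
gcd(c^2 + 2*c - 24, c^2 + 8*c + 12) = c + 6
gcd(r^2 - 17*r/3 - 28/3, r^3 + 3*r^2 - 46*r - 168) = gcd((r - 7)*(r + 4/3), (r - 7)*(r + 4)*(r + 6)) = r - 7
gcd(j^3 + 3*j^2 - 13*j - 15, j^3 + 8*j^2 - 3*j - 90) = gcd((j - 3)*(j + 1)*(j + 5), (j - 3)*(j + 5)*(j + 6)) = j^2 + 2*j - 15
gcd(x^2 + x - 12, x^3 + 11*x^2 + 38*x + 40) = x + 4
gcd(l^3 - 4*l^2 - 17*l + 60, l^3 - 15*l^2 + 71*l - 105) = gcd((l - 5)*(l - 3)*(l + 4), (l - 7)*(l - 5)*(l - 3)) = l^2 - 8*l + 15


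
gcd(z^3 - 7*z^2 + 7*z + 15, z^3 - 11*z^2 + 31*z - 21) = z - 3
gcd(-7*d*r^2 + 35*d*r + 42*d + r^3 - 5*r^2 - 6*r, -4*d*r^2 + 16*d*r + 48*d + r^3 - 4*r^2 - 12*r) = r - 6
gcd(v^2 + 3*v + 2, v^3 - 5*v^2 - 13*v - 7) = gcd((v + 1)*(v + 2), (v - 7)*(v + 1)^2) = v + 1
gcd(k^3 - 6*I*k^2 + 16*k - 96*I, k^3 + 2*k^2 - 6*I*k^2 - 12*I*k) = k - 6*I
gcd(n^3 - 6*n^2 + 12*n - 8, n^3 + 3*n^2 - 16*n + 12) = n - 2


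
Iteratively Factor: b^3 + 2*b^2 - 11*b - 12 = (b + 1)*(b^2 + b - 12) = (b - 3)*(b + 1)*(b + 4)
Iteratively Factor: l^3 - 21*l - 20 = (l + 4)*(l^2 - 4*l - 5) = (l + 1)*(l + 4)*(l - 5)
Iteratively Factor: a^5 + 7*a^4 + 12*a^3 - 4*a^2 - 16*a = (a + 4)*(a^4 + 3*a^3 - 4*a) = (a + 2)*(a + 4)*(a^3 + a^2 - 2*a) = a*(a + 2)*(a + 4)*(a^2 + a - 2) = a*(a + 2)^2*(a + 4)*(a - 1)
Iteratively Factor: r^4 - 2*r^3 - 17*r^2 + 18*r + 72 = (r - 3)*(r^3 + r^2 - 14*r - 24) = (r - 3)*(r + 3)*(r^2 - 2*r - 8) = (r - 3)*(r + 2)*(r + 3)*(r - 4)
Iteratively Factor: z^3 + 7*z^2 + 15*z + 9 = (z + 3)*(z^2 + 4*z + 3) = (z + 3)^2*(z + 1)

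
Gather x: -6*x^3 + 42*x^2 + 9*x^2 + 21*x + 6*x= -6*x^3 + 51*x^2 + 27*x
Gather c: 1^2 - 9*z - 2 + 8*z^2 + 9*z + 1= 8*z^2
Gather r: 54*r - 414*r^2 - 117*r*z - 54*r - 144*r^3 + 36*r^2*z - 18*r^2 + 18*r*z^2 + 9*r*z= -144*r^3 + r^2*(36*z - 432) + r*(18*z^2 - 108*z)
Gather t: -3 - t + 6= 3 - t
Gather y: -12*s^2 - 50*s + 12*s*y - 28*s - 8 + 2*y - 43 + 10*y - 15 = -12*s^2 - 78*s + y*(12*s + 12) - 66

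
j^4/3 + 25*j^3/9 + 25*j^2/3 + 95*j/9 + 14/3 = (j/3 + 1)*(j + 1)*(j + 2)*(j + 7/3)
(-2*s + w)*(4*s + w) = -8*s^2 + 2*s*w + w^2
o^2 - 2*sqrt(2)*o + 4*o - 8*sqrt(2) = (o + 4)*(o - 2*sqrt(2))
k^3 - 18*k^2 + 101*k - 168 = (k - 8)*(k - 7)*(k - 3)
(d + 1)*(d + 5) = d^2 + 6*d + 5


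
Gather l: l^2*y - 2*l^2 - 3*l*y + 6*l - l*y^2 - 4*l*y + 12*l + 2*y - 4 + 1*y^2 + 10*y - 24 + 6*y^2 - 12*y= l^2*(y - 2) + l*(-y^2 - 7*y + 18) + 7*y^2 - 28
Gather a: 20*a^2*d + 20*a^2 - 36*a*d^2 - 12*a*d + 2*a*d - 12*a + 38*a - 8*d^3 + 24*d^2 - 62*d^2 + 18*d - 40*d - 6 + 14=a^2*(20*d + 20) + a*(-36*d^2 - 10*d + 26) - 8*d^3 - 38*d^2 - 22*d + 8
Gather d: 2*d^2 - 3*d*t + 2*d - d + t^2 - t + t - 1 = 2*d^2 + d*(1 - 3*t) + t^2 - 1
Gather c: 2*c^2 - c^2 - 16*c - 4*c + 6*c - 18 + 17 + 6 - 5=c^2 - 14*c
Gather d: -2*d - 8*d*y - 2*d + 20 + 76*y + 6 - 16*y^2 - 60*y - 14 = d*(-8*y - 4) - 16*y^2 + 16*y + 12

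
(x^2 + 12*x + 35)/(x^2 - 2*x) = (x^2 + 12*x + 35)/(x*(x - 2))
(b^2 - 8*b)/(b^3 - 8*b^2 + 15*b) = (b - 8)/(b^2 - 8*b + 15)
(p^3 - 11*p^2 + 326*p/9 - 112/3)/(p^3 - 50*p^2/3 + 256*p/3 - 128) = (p - 7/3)/(p - 8)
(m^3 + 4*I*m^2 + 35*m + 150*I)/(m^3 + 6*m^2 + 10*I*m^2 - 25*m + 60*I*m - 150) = (m - 6*I)/(m + 6)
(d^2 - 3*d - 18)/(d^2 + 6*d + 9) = (d - 6)/(d + 3)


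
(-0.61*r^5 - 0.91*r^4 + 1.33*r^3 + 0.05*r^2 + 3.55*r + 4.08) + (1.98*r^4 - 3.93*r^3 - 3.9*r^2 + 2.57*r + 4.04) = -0.61*r^5 + 1.07*r^4 - 2.6*r^3 - 3.85*r^2 + 6.12*r + 8.12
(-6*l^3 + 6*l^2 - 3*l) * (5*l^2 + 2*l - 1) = -30*l^5 + 18*l^4 + 3*l^3 - 12*l^2 + 3*l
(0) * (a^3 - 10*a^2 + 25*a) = 0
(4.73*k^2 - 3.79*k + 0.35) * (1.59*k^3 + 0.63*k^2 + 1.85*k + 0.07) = 7.5207*k^5 - 3.0462*k^4 + 6.9193*k^3 - 6.4599*k^2 + 0.3822*k + 0.0245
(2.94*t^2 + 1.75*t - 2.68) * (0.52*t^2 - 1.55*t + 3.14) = 1.5288*t^4 - 3.647*t^3 + 5.1255*t^2 + 9.649*t - 8.4152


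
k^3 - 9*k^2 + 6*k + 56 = (k - 7)*(k - 4)*(k + 2)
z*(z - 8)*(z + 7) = z^3 - z^2 - 56*z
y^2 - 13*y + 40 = (y - 8)*(y - 5)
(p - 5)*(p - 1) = p^2 - 6*p + 5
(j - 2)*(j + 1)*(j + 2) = j^3 + j^2 - 4*j - 4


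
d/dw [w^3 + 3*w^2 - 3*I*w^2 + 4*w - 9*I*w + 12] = 3*w^2 + 6*w*(1 - I) + 4 - 9*I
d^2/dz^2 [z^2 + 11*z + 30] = 2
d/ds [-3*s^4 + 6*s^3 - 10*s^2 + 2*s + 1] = -12*s^3 + 18*s^2 - 20*s + 2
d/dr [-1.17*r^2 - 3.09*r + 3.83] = -2.34*r - 3.09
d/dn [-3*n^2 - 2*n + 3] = -6*n - 2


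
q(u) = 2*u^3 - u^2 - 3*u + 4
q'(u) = 6*u^2 - 2*u - 3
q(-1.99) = -9.75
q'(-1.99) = 24.74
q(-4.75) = -218.66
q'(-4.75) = 141.88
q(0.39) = 2.80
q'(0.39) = -2.87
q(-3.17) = -60.25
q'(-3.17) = 63.63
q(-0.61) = 5.00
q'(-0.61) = 0.45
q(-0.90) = 4.43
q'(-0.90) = 3.66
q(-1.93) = -8.31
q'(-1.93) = 23.21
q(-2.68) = -33.64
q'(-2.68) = 45.45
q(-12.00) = -3560.00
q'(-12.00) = 885.00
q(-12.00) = -3560.00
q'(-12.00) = 885.00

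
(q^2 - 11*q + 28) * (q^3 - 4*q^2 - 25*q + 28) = q^5 - 15*q^4 + 47*q^3 + 191*q^2 - 1008*q + 784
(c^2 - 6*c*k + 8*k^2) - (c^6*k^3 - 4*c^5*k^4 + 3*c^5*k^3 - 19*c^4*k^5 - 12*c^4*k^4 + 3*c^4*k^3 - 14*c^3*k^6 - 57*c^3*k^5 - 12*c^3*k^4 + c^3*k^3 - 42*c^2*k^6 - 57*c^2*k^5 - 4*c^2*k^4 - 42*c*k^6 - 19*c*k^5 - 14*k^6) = -c^6*k^3 + 4*c^5*k^4 - 3*c^5*k^3 + 19*c^4*k^5 + 12*c^4*k^4 - 3*c^4*k^3 + 14*c^3*k^6 + 57*c^3*k^5 + 12*c^3*k^4 - c^3*k^3 + 42*c^2*k^6 + 57*c^2*k^5 + 4*c^2*k^4 + c^2 + 42*c*k^6 + 19*c*k^5 - 6*c*k + 14*k^6 + 8*k^2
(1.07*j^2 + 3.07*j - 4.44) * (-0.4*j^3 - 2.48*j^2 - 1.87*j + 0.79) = -0.428*j^5 - 3.8816*j^4 - 7.8385*j^3 + 6.1156*j^2 + 10.7281*j - 3.5076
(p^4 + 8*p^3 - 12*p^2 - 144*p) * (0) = 0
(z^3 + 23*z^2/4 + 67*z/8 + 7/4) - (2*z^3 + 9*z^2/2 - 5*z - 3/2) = -z^3 + 5*z^2/4 + 107*z/8 + 13/4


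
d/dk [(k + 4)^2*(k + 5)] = (k + 4)*(3*k + 14)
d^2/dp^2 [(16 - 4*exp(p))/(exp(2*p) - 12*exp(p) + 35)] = 4*(-exp(4*p) + 4*exp(3*p) + 66*exp(2*p) - 404*exp(p) + 455)*exp(p)/(exp(6*p) - 36*exp(5*p) + 537*exp(4*p) - 4248*exp(3*p) + 18795*exp(2*p) - 44100*exp(p) + 42875)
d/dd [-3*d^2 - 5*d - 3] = -6*d - 5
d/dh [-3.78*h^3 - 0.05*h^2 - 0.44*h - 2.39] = -11.34*h^2 - 0.1*h - 0.44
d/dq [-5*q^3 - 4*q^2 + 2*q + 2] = -15*q^2 - 8*q + 2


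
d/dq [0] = 0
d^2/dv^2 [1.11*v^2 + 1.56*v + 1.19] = 2.22000000000000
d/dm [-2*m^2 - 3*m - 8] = -4*m - 3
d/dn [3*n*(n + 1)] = 6*n + 3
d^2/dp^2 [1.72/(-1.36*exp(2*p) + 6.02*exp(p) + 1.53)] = (1.72*(2.72*exp(p) - 6.02)*(5.44*exp(p) - 12.04)*exp(p) + (9.3568*exp(p) - 10.3544)*(-1.36*exp(2*p) + 6.02*exp(p) + 1.53))*exp(p)/(-1.36*exp(2*p) + 6.02*exp(p) + 1.53)^3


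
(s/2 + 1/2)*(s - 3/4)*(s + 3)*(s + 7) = s^4/2 + 41*s^3/8 + 91*s^2/8 - 9*s/8 - 63/8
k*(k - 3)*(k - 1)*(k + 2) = k^4 - 2*k^3 - 5*k^2 + 6*k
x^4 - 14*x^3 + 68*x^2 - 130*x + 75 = (x - 5)^2*(x - 3)*(x - 1)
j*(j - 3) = j^2 - 3*j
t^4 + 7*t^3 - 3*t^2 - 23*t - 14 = (t - 2)*(t + 1)^2*(t + 7)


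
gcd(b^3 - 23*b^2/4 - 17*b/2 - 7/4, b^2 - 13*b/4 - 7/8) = b + 1/4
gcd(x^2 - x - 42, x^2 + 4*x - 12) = x + 6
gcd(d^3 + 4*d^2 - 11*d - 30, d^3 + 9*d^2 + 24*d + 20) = d^2 + 7*d + 10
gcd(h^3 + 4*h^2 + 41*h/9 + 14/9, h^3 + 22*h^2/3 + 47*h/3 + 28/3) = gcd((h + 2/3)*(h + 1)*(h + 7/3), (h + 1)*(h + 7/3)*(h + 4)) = h^2 + 10*h/3 + 7/3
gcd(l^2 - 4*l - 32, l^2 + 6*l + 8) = l + 4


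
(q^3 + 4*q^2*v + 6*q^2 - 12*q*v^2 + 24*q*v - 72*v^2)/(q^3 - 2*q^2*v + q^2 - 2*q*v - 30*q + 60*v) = (q + 6*v)/(q - 5)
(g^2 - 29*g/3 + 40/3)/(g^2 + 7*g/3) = (3*g^2 - 29*g + 40)/(g*(3*g + 7))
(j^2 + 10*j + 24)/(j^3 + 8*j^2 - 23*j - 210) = (j + 4)/(j^2 + 2*j - 35)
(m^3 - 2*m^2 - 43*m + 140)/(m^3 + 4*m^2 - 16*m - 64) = (m^2 + 2*m - 35)/(m^2 + 8*m + 16)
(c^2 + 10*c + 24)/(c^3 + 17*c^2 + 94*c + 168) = 1/(c + 7)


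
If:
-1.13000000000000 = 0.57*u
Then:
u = -1.98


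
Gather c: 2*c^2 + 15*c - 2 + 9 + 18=2*c^2 + 15*c + 25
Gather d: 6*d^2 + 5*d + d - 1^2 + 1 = 6*d^2 + 6*d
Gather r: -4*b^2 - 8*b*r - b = -4*b^2 - 8*b*r - b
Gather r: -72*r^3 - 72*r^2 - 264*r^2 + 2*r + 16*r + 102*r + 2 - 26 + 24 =-72*r^3 - 336*r^2 + 120*r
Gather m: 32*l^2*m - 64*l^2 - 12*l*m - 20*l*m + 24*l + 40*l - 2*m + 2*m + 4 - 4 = -64*l^2 + 64*l + m*(32*l^2 - 32*l)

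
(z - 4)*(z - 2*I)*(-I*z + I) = -I*z^3 - 2*z^2 + 5*I*z^2 + 10*z - 4*I*z - 8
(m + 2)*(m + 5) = m^2 + 7*m + 10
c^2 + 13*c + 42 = (c + 6)*(c + 7)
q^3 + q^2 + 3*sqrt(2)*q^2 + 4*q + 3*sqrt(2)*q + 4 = (q + 1)*(q + sqrt(2))*(q + 2*sqrt(2))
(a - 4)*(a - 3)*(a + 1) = a^3 - 6*a^2 + 5*a + 12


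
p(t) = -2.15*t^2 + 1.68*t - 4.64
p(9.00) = -163.67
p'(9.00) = -37.02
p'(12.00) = -49.92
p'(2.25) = -8.00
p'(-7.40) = 33.50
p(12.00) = -294.08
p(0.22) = -4.37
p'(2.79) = -10.32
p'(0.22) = 0.73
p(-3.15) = -31.27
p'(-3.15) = 15.22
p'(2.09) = -7.31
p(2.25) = -11.74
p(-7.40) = -134.81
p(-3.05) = -29.76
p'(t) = 1.68 - 4.3*t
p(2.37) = -12.73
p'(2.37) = -8.51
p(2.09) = -10.52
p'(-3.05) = 14.80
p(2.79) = -16.69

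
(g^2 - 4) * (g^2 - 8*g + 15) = g^4 - 8*g^3 + 11*g^2 + 32*g - 60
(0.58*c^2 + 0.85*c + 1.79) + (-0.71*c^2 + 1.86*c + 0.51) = -0.13*c^2 + 2.71*c + 2.3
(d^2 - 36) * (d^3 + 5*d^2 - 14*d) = d^5 + 5*d^4 - 50*d^3 - 180*d^2 + 504*d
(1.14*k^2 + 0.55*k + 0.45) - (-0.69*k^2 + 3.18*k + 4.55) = 1.83*k^2 - 2.63*k - 4.1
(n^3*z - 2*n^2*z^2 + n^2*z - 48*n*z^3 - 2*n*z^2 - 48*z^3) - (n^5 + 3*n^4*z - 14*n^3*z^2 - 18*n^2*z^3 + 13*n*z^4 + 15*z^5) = -n^5 - 3*n^4*z + 14*n^3*z^2 + n^3*z + 18*n^2*z^3 - 2*n^2*z^2 + n^2*z - 13*n*z^4 - 48*n*z^3 - 2*n*z^2 - 15*z^5 - 48*z^3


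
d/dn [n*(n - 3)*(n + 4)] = 3*n^2 + 2*n - 12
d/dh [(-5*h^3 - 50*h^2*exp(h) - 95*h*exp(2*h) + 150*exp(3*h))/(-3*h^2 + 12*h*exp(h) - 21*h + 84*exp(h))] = 5*((h^2 - 4*h*exp(h) + 7*h - 28*exp(h))*(10*h^2*exp(h) + 3*h^2 + 38*h*exp(2*h) + 20*h*exp(h) - 90*exp(3*h) + 19*exp(2*h)) + (h^3 + 10*h^2*exp(h) + 19*h*exp(2*h) - 30*exp(3*h))*(4*h*exp(h) - 2*h + 32*exp(h) - 7))/(3*(h^2 - 4*h*exp(h) + 7*h - 28*exp(h))^2)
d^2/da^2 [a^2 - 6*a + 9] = 2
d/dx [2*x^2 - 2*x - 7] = 4*x - 2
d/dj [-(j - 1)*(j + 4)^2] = (-3*j - 2)*(j + 4)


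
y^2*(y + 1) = y^3 + y^2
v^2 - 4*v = v*(v - 4)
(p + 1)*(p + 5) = p^2 + 6*p + 5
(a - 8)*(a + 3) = a^2 - 5*a - 24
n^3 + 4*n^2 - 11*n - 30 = (n - 3)*(n + 2)*(n + 5)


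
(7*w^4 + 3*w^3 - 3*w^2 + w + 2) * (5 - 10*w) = -70*w^5 + 5*w^4 + 45*w^3 - 25*w^2 - 15*w + 10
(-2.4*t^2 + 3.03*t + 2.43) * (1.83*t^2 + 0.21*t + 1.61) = -4.392*t^4 + 5.0409*t^3 + 1.2192*t^2 + 5.3886*t + 3.9123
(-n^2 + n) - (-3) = -n^2 + n + 3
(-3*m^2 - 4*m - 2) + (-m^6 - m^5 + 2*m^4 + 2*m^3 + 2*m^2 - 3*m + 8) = -m^6 - m^5 + 2*m^4 + 2*m^3 - m^2 - 7*m + 6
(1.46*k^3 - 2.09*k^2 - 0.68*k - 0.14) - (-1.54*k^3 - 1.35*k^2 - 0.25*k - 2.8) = 3.0*k^3 - 0.74*k^2 - 0.43*k + 2.66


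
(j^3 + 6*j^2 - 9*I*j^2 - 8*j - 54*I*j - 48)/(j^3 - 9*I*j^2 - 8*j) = (j + 6)/j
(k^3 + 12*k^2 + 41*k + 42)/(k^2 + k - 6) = (k^2 + 9*k + 14)/(k - 2)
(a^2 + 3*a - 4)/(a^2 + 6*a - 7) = (a + 4)/(a + 7)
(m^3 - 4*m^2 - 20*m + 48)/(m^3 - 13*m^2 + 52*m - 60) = (m + 4)/(m - 5)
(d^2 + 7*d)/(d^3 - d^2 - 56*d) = 1/(d - 8)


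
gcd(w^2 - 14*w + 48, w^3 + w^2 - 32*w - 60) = w - 6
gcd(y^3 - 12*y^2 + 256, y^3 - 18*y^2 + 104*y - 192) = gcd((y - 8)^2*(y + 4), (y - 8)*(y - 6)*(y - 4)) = y - 8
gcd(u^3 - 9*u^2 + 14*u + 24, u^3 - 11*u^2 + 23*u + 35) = u + 1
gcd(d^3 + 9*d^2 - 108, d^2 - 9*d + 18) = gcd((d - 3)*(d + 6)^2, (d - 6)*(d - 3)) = d - 3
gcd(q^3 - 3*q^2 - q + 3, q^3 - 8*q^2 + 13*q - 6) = q - 1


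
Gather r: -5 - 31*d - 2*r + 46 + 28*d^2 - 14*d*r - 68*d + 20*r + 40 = 28*d^2 - 99*d + r*(18 - 14*d) + 81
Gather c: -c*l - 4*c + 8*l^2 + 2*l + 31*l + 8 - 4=c*(-l - 4) + 8*l^2 + 33*l + 4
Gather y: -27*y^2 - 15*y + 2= -27*y^2 - 15*y + 2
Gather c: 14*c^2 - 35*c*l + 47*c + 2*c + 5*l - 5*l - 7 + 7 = 14*c^2 + c*(49 - 35*l)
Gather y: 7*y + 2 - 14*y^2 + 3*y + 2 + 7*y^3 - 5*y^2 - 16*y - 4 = 7*y^3 - 19*y^2 - 6*y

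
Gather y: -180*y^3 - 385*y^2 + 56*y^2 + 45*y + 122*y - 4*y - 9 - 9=-180*y^3 - 329*y^2 + 163*y - 18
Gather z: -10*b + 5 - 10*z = -10*b - 10*z + 5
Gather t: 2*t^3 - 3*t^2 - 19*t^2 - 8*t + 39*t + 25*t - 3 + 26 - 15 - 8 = 2*t^3 - 22*t^2 + 56*t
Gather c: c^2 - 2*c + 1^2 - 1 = c^2 - 2*c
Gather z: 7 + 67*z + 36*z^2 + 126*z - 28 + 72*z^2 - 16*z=108*z^2 + 177*z - 21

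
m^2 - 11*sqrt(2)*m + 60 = (m - 6*sqrt(2))*(m - 5*sqrt(2))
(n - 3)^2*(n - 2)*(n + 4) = n^4 - 4*n^3 - 11*n^2 + 66*n - 72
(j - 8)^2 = j^2 - 16*j + 64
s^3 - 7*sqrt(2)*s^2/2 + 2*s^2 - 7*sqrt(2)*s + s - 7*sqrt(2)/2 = (s + 1)^2*(s - 7*sqrt(2)/2)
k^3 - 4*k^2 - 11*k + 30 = (k - 5)*(k - 2)*(k + 3)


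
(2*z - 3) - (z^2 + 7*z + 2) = -z^2 - 5*z - 5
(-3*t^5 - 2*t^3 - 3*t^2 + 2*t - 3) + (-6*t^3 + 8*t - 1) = -3*t^5 - 8*t^3 - 3*t^2 + 10*t - 4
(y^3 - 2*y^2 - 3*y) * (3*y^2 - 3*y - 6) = 3*y^5 - 9*y^4 - 9*y^3 + 21*y^2 + 18*y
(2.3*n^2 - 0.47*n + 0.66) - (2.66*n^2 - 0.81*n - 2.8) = -0.36*n^2 + 0.34*n + 3.46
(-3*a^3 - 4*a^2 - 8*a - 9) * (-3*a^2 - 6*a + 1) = 9*a^5 + 30*a^4 + 45*a^3 + 71*a^2 + 46*a - 9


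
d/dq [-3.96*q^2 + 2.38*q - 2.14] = 2.38 - 7.92*q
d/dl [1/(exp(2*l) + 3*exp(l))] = (-2*exp(l) - 3)*exp(-l)/(exp(l) + 3)^2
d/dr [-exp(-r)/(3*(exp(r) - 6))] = 2*(exp(r) - 3)*exp(-r)/(3*(exp(r) - 6)^2)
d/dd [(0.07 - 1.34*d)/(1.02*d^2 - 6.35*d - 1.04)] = (1.3668*d^2 - 0.142799999999999*d + 1.8381)/(1.0404*d^4 - 12.954*d^3 + 38.2009*d^2 + 13.208*d + 1.0816)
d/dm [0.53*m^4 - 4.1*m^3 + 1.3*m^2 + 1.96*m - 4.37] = 2.12*m^3 - 12.3*m^2 + 2.6*m + 1.96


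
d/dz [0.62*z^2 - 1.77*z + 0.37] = 1.24*z - 1.77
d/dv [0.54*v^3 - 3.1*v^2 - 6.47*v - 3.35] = 1.62*v^2 - 6.2*v - 6.47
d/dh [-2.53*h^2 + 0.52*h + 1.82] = 0.52 - 5.06*h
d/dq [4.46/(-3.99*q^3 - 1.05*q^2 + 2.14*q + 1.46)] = (53.3862*q^2 + 9.366*q - 9.5444)/(3.99*q^3 + 1.05*q^2 - 2.14*q - 1.46)^2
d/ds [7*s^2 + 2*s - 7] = 14*s + 2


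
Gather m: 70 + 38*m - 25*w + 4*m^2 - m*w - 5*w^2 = 4*m^2 + m*(38 - w) - 5*w^2 - 25*w + 70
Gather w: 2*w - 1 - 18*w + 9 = 8 - 16*w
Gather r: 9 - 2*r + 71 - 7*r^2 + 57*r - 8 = -7*r^2 + 55*r + 72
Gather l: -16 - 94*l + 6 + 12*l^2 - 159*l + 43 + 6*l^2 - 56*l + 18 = 18*l^2 - 309*l + 51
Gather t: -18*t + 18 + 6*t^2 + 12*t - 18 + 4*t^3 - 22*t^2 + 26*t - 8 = 4*t^3 - 16*t^2 + 20*t - 8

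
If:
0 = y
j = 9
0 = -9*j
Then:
No Solution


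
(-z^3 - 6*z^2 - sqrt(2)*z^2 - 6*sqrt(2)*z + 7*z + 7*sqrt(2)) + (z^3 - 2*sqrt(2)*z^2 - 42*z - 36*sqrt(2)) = -6*z^2 - 3*sqrt(2)*z^2 - 35*z - 6*sqrt(2)*z - 29*sqrt(2)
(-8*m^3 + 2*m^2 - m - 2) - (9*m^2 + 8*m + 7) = -8*m^3 - 7*m^2 - 9*m - 9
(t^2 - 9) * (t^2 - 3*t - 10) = t^4 - 3*t^3 - 19*t^2 + 27*t + 90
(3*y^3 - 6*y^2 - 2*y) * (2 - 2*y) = -6*y^4 + 18*y^3 - 8*y^2 - 4*y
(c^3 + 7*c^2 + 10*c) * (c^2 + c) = c^5 + 8*c^4 + 17*c^3 + 10*c^2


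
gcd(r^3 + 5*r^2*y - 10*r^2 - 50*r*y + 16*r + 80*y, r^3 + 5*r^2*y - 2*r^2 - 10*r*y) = r^2 + 5*r*y - 2*r - 10*y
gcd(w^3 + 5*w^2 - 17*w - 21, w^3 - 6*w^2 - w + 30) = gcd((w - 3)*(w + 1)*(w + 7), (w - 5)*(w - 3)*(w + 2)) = w - 3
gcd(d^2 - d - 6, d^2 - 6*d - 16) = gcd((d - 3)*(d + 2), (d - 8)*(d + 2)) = d + 2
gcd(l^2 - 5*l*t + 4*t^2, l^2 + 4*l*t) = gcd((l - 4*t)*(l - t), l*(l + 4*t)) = 1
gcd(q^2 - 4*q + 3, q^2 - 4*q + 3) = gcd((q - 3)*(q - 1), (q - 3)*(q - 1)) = q^2 - 4*q + 3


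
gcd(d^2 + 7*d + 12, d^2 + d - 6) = d + 3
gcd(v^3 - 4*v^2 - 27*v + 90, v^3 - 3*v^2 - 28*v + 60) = v^2 - v - 30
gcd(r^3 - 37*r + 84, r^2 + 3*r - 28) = r^2 + 3*r - 28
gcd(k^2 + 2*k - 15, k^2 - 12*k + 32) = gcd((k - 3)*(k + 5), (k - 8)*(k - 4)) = 1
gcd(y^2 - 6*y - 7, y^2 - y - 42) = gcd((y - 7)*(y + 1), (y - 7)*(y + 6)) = y - 7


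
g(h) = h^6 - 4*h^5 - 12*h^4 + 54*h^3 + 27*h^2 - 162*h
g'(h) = 6*h^5 - 20*h^4 - 48*h^3 + 162*h^2 + 54*h - 162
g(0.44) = -61.96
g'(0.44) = -111.62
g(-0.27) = 44.59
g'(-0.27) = -163.94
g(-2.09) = -22.57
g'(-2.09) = 250.11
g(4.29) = 422.28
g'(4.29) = 1205.55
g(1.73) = -62.52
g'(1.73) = 81.57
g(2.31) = -17.37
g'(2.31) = 60.69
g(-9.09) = 693595.57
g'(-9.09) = -460129.43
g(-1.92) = 19.76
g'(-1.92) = 242.91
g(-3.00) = 0.00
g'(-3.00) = -648.00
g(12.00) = 1837080.00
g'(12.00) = 1019142.00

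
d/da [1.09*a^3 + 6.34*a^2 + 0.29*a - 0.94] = 3.27*a^2 + 12.68*a + 0.29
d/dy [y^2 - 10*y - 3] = 2*y - 10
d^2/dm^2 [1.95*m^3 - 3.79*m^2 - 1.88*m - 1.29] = 11.7*m - 7.58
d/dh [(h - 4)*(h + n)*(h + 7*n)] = 3*h^2 + 16*h*n - 8*h + 7*n^2 - 32*n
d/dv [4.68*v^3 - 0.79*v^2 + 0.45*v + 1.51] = 14.04*v^2 - 1.58*v + 0.45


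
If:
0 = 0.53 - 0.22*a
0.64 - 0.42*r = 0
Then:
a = 2.41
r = 1.52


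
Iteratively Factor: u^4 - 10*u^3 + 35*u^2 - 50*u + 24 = (u - 1)*(u^3 - 9*u^2 + 26*u - 24) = (u - 2)*(u - 1)*(u^2 - 7*u + 12) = (u - 3)*(u - 2)*(u - 1)*(u - 4)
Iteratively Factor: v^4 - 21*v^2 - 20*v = (v + 4)*(v^3 - 4*v^2 - 5*v) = (v + 1)*(v + 4)*(v^2 - 5*v) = v*(v + 1)*(v + 4)*(v - 5)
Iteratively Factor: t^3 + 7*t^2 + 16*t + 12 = (t + 2)*(t^2 + 5*t + 6) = (t + 2)*(t + 3)*(t + 2)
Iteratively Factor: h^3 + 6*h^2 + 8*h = (h + 4)*(h^2 + 2*h) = (h + 2)*(h + 4)*(h)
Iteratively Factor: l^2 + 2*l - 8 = (l + 4)*(l - 2)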